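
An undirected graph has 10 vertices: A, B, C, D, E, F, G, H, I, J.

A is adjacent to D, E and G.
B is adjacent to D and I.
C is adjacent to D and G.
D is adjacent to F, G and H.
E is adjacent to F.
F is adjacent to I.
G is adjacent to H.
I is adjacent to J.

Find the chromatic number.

3

D, G, H form a triangle, so at least 3 colors are needed.
3 colors suffice: A=green, B=blue, C=green, D=red, E=red, F=blue, G=blue, H=green, I=red, J=blue. Each edge has distinct colors on its endpoints.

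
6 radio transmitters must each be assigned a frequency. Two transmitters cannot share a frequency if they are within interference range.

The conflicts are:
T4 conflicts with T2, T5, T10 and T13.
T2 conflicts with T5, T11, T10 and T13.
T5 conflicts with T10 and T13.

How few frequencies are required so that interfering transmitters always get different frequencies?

T4, T2, T5, T10 are mutually in conflict, so at least 4 frequencies are needed.
Using 4 frequencies: T4=3, T2=1, T5=2, T11=2, T10=4, T13=4. No two conflicting transmitters share a frequency.

4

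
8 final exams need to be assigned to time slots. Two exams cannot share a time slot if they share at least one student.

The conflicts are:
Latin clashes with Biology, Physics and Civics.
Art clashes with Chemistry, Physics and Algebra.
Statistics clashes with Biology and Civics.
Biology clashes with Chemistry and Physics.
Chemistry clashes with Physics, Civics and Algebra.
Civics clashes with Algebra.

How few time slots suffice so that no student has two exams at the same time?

Biology, Chemistry, Physics are mutually in conflict, so at least 3 time slots are needed.
Using 3 time slots: Latin=1, Art=3, Statistics=1, Biology=3, Chemistry=1, Physics=2, Civics=3, Algebra=2. Each listed conflict is separated.

3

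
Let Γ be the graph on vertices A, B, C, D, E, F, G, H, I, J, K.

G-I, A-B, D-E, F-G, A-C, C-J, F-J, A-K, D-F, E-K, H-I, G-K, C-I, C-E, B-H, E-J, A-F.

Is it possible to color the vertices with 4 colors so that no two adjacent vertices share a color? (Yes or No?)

The chromatic number is 3. C, E, J form a triangle, so at least 3 colors are needed.
3 colors suffice: color red → {A, E, I}; color blue → {B, C, F, K}; color green → {D, G, H, J}.
Since 4 ≥ 3, a proper 4-coloring certainly exists.

Yes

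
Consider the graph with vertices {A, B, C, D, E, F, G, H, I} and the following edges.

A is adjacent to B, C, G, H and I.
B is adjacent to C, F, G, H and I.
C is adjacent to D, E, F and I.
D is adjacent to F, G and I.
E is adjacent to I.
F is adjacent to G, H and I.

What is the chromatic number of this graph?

4

C, D, F, I are pairwise adjacent (a clique of size 4), so at least 4 colors are needed.
4 colors suffice: color 1 → {C, G, H}; color 2 → {B, D, E}; color 3 → {A, F}; color 4 → {I}. Every edge joins two different colors.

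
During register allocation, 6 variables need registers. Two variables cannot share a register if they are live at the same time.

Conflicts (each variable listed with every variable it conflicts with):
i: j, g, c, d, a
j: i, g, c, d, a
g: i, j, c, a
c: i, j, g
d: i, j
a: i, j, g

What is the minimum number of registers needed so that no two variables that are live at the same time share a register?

4

i, j, g, c all conflict with each other, so at least 4 registers are needed.
4 registers suffice: register 1 → {i}; register 2 → {j}; register 3 → {g, d}; register 4 → {c, a}. Each listed conflict is separated.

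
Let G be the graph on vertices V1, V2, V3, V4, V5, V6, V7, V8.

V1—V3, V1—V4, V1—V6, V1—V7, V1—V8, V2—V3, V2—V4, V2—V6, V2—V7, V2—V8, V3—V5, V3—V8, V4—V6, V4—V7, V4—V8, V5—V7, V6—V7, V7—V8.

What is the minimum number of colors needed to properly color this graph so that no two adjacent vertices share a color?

V1, V4, V7, V8 form a clique, so at least 4 colors are needed.
4 colors suffice: color 1 → {V3, V7}; color 2 → {V4, V5}; color 3 → {V6, V8}; color 4 → {V1, V2}. Every edge joins two different colors.

4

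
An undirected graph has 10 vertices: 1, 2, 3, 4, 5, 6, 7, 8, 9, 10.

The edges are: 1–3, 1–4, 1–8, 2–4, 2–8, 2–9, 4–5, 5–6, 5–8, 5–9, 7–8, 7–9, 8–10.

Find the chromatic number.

2

2 and 9 are adjacent, so at least 2 colors are needed.
2 colors suffice: color red → {3, 4, 6, 8, 9}; color blue → {1, 2, 5, 7, 10}. No two adjacent vertices share a color.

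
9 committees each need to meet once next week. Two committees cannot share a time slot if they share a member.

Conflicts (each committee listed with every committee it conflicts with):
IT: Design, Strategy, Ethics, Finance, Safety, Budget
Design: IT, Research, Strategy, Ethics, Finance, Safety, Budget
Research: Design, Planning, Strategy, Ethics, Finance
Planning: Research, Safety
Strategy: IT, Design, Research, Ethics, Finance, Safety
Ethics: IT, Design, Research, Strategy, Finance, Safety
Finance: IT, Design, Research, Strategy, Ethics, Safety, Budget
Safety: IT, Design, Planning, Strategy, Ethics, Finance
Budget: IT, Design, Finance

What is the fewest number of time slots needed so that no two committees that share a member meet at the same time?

6

IT, Design, Strategy, Ethics, Finance, Safety all conflict with each other, so at least 6 time slots are needed.
A valid assignment using 6 time slots: IT=4, Design=1, Research=4, Planning=1, Strategy=3, Ethics=6, Finance=2, Safety=5, Budget=3. No two conflicting committees share a time slot.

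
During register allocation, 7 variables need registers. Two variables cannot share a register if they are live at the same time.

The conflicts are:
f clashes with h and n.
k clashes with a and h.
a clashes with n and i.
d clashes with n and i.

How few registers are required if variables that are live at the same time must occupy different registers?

The cycle k-h-f-n-a-k has odd length 5, so it cannot be 2-colored; at least 3 registers are needed.
3 registers suffice: register 1 → {f, a, d}; register 2 → {h, n, i}; register 3 → {k}. No two conflicting variables share a register.

3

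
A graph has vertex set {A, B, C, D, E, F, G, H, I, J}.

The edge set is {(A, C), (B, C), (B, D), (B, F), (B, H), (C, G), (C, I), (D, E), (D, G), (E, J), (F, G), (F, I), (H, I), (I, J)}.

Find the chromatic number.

2

B and H are adjacent, so at least 2 colors are needed.
2 colors suffice: color red → {A, B, E, G, I}; color blue → {C, D, F, H, J}. No two adjacent vertices share a color.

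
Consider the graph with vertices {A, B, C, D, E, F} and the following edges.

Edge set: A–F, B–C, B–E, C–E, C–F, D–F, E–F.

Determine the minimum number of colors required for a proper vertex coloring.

C, E, F form a triangle, so at least 3 colors are needed.
3 colors suffice: color red → {B, F}; color blue → {A, D, E}; color green → {C}. No two adjacent vertices share a color.

3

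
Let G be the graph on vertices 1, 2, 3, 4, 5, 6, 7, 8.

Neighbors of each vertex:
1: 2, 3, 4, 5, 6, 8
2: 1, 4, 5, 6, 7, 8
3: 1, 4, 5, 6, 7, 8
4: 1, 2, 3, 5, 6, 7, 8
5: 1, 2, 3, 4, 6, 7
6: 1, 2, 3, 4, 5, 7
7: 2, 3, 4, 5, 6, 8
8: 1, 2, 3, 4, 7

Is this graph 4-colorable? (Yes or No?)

3, 4, 5, 6, 7 are mutually adjacent (a clique of size 5), so at least 5 colors are needed.
So 4 colors are not enough.

No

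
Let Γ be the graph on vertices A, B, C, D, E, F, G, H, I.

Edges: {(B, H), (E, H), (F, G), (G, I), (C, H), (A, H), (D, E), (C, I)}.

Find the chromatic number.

B and H are adjacent, so at least 2 colors are needed.
A valid assignment using 2 colors: A=2, B=2, C=2, D=1, E=2, F=1, G=2, H=1, I=1. No two adjacent vertices share a color.

2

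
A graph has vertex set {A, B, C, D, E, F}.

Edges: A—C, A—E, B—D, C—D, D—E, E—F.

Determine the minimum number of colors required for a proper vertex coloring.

D and E are adjacent, so at least 2 colors are needed.
One proper 2-coloring: A=1, B=2, C=2, D=1, E=2, F=1. Every edge joins two different colors.

2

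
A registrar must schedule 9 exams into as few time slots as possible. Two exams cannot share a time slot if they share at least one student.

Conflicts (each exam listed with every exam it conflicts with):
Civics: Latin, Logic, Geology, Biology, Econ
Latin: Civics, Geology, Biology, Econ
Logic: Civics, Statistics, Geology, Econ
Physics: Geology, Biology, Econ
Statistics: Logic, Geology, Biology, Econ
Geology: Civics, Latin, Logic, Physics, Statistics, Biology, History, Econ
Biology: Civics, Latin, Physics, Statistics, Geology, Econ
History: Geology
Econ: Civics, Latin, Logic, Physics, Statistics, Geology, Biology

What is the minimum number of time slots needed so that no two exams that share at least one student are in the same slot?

5

Civics, Latin, Geology, Biology, Econ are mutually in conflict, so at least 5 time slots are needed.
A valid assignment using 5 time slots: Civics=4, Latin=5, Logic=3, Physics=4, Statistics=4, Geology=1, Biology=3, History=2, Econ=2. Each listed conflict is separated.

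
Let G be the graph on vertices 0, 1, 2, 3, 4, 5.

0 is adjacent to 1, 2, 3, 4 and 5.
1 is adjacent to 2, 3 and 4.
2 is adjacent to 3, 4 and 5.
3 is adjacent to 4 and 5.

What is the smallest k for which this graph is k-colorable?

0, 1, 2, 3, 4 are mutually adjacent (a clique of size 5), so at least 5 colors are needed.
A valid assignment using 5 colors: 0=c, 1=e, 2=b, 3=a, 4=d, 5=d. No two adjacent vertices share a color.

5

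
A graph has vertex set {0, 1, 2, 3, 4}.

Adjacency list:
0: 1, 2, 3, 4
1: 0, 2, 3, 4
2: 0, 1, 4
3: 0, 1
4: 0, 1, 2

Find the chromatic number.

4

0, 1, 2, 4 are mutually adjacent (a clique of size 4), so at least 4 colors are needed.
4 colors suffice: color red → {0}; color blue → {1}; color green → {2, 3}; color yellow → {4}. Every edge joins two different colors.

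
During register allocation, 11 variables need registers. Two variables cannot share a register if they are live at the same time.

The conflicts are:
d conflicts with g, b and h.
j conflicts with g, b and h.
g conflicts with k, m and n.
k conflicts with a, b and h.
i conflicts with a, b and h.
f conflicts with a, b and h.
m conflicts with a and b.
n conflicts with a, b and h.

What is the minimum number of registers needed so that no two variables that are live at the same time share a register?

2

j and b conflict, so at least 2 registers are needed.
2 registers suffice: register 1 → {g, a, b, h}; register 2 → {d, j, k, i, f, m, n}. Every pair that conflicts lands in different registers.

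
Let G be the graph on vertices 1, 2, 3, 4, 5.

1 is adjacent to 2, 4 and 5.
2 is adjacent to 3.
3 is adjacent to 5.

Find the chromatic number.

1 and 2 are adjacent, so at least 2 colors are needed.
2 colors suffice: color red → {1, 3}; color blue → {2, 4, 5}. Every edge joins two different colors.

2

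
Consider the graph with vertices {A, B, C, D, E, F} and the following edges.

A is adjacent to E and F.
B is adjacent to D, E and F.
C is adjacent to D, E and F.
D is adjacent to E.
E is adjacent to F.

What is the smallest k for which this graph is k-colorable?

3

C, D, E form a triangle, so at least 3 colors are needed.
3 colors suffice: color 1 → {E}; color 2 → {D, F}; color 3 → {A, B, C}. Each edge has distinct colors on its endpoints.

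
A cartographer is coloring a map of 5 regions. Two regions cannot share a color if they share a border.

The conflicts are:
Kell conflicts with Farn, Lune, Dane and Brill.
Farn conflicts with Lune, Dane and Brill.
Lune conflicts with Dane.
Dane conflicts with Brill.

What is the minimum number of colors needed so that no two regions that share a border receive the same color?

4

Kell, Farn, Dane, Brill are mutually in conflict, so at least 4 colors are needed.
4 colors suffice: color 1 → {Kell}; color 2 → {Farn}; color 3 → {Dane}; color 4 → {Lune, Brill}. Every pair that conflicts lands in different colors.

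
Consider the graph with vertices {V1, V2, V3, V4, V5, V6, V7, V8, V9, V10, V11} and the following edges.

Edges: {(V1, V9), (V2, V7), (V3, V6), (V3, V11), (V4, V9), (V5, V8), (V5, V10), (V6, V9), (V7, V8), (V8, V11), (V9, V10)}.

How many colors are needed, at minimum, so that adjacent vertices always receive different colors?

The cycle V11-V3-V6-V9-V10-V5-V8-V11 has odd length 7, so it cannot be 2-colored; at least 3 colors are needed.
3 colors suffice: color 1 → {V2, V3, V8, V9}; color 2 → {V1, V4, V5, V6, V7, V11}; color 3 → {V10}. No two adjacent vertices share a color.

3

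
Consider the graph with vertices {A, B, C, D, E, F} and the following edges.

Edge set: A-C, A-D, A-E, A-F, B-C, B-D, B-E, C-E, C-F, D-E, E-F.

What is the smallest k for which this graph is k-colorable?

A, C, E, F form a clique, so at least 4 colors are needed.
A valid assignment using 4 colors: A=2, B=2, C=3, D=3, E=1, F=4. No two adjacent vertices share a color.

4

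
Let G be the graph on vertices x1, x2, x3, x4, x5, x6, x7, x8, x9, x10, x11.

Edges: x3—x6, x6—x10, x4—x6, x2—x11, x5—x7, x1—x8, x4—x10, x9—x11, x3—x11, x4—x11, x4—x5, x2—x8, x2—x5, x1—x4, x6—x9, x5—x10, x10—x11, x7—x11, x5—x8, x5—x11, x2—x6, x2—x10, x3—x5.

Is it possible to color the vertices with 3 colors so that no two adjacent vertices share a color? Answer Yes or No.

No

x4, x5, x10, x11 are mutually adjacent (a clique of size 4), so at least 4 colors are needed.
So 3 colors are not enough.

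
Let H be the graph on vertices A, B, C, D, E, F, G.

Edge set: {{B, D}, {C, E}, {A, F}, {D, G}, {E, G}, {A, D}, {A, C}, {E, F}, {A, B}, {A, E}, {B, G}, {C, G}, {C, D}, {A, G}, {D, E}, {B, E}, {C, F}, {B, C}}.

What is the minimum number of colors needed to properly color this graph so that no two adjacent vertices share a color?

6

A, B, C, D, E, G are mutually adjacent (a clique of size 6), so at least 6 colors are needed.
6 colors suffice: color 1 → {C}; color 2 → {E}; color 3 → {A}; color 4 → {F, G}; color 5 → {B}; color 6 → {D}. Each edge has distinct colors on its endpoints.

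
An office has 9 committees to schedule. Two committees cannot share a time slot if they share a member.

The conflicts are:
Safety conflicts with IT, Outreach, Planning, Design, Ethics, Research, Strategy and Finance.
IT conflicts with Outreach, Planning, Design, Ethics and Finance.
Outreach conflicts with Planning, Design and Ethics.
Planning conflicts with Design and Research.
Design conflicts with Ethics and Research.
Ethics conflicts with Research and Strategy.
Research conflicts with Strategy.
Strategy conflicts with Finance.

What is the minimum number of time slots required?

5

Safety, IT, Outreach, Design, Ethics pairwise conflict, so at least 5 time slots are needed.
5 time slots suffice: time slot 1 → {Safety}; time slot 2 → {Planning, Ethics, Finance}; time slot 3 → {IT, Research}; time slot 4 → {Design, Strategy}; time slot 5 → {Outreach}. No two conflicting committees share a time slot.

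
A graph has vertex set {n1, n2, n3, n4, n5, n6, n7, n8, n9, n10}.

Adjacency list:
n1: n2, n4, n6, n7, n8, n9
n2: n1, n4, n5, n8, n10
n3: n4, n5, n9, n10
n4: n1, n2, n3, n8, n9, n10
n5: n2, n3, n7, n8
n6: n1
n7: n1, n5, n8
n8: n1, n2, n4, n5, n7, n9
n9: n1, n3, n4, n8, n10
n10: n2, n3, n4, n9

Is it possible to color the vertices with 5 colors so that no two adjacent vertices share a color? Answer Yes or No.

The chromatic number is 4. n1, n2, n4, n8 are mutually adjacent (a clique of size 4), so at least 4 colors are needed.
4 colors suffice: n1=1, n2=4, n3=2, n4=3, n5=1, n6=2, n7=3, n8=2, n9=4, n10=1.
Since 5 ≥ 4, a proper 5-coloring certainly exists.

Yes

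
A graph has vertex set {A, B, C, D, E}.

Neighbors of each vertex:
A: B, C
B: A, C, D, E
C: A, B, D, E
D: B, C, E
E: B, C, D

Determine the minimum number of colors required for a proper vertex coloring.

B, C, D, E form a clique, so at least 4 colors are needed.
4 colors suffice: color 1 → {B}; color 2 → {C}; color 3 → {A, D}; color 4 → {E}. Every edge joins two different colors.

4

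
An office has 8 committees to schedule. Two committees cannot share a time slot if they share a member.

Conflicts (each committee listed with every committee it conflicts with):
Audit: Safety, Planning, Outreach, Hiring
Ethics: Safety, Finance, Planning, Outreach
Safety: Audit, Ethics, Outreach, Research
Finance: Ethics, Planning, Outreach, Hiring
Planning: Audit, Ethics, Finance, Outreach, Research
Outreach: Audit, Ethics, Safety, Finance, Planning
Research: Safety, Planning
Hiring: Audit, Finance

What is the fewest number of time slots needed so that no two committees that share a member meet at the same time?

4

Ethics, Finance, Planning, Outreach are mutually in conflict, so at least 4 time slots are needed.
Using 4 time slots: Audit=3, Ethics=4, Safety=2, Finance=3, Planning=2, Outreach=1, Research=1, Hiring=1. Each listed conflict is separated.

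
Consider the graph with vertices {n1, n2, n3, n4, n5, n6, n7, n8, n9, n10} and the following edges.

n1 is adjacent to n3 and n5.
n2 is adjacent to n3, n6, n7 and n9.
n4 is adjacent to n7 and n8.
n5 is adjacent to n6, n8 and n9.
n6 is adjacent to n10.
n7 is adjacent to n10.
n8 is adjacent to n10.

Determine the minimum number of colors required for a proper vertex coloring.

3

The cycle n3-n2-n9-n5-n1-n3 has odd length 5, so it cannot be 2-colored; at least 3 colors are needed.
3 colors suffice: color 1 → {n2, n4, n5, n10}; color 2 → {n1, n6, n7, n8, n9}; color 3 → {n3}. Each edge has distinct colors on its endpoints.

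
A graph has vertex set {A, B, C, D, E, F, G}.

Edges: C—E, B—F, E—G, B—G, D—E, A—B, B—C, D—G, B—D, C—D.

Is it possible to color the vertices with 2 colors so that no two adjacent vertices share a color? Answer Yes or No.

B, C, D are pairwise adjacent, so at least 3 colors are needed.
So 2 colors are not enough.

No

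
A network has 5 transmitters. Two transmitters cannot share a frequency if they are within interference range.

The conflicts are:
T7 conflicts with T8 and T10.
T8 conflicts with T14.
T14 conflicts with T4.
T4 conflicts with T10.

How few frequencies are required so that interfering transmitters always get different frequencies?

The cycle T4-T14-T8-T7-T10-T4 has odd length 5, so it cannot be 2-colored; at least 3 frequencies are needed.
3 frequencies suffice: T7=2, T8=1, T14=2, T4=1, T10=3. Every pair that conflicts lands in different frequencies.

3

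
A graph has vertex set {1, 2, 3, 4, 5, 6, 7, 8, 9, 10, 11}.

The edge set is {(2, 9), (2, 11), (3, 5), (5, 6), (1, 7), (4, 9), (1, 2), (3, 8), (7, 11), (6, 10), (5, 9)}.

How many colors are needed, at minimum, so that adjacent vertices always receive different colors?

2

1 and 7 are adjacent, so at least 2 colors are needed.
2 colors suffice: color red → {1, 3, 6, 9, 11}; color blue → {2, 4, 5, 7, 8, 10}. Every edge joins two different colors.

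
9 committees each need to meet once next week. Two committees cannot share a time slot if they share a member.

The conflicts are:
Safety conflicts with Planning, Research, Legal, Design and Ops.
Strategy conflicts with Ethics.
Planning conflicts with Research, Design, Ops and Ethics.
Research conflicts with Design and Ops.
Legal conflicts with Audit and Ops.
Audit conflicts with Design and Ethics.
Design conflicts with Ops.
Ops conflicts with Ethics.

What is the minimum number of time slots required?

Safety, Planning, Research, Design, Ops are mutually in conflict, so at least 5 time slots are needed.
5 time slots suffice: time slot 1 → {Strategy, Audit, Ops}; time slot 2 → {Legal, Design, Ethics}; time slot 3 → {Safety}; time slot 4 → {Planning}; time slot 5 → {Research}. No two conflicting committees share a time slot.

5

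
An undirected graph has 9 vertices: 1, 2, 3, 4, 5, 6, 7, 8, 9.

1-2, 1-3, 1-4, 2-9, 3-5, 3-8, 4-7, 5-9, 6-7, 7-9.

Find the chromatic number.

3

The cycle 9-2-1-4-7-9 has odd length 5, so it cannot be 2-colored; at least 3 colors are needed.
A valid assignment using 3 colors: 1=red, 2=green, 3=blue, 4=blue, 5=red, 6=blue, 7=red, 8=red, 9=blue. No two adjacent vertices share a color.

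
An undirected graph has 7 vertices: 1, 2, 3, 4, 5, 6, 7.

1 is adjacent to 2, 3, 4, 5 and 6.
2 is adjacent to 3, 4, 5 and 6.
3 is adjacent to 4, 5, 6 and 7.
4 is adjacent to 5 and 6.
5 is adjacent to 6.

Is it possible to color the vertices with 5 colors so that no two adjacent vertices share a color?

No

1, 2, 3, 4, 5, 6 are pairwise adjacent (a clique of size 6), so at least 6 colors are needed.
So 5 colors are not enough.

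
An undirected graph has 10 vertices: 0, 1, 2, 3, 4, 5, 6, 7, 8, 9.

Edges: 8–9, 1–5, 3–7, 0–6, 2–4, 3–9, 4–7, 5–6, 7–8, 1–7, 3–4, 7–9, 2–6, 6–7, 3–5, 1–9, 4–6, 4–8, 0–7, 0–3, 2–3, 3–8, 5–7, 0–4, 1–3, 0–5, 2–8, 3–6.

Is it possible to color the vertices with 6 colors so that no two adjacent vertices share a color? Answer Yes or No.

The chromatic number is 5. 0, 3, 5, 6, 7 are pairwise adjacent (a clique of size 5), so at least 5 colors are needed.
One proper 5-coloring: 0=purple, 1=yellow, 2=blue, 3=red, 4=green, 5=green, 6=yellow, 7=blue, 8=yellow, 9=green.
Since 6 ≥ 5, a proper 6-coloring certainly exists.

Yes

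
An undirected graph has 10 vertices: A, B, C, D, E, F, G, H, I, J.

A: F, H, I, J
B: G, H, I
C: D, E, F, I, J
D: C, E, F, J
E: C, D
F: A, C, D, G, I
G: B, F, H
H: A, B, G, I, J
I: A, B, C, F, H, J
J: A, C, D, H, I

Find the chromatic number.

4

A, H, I, J form a clique, so at least 4 colors are needed.
4 colors suffice: color red → {D, G, I}; color blue → {C, H}; color green → {B, E, F, J}; color yellow → {A}. Each edge has distinct colors on its endpoints.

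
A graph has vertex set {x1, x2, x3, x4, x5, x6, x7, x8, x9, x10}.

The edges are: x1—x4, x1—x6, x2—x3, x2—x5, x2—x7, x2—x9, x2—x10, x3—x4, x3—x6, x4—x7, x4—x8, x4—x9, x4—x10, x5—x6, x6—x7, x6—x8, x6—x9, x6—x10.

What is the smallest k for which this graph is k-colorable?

x4 and x9 are adjacent, so at least 2 colors are needed.
2 colors suffice: color 1 → {x2, x4, x6}; color 2 → {x1, x3, x5, x7, x8, x9, x10}. Every edge joins two different colors.

2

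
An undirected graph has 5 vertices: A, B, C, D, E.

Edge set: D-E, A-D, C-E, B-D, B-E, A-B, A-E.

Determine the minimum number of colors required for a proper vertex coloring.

A, B, D, E form a clique, so at least 4 colors are needed.
One proper 4-coloring: A=green, B=yellow, C=blue, D=blue, E=red. No two adjacent vertices share a color.

4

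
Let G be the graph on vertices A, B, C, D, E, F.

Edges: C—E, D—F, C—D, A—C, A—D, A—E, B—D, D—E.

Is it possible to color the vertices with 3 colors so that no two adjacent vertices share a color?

No

A, C, D, E are pairwise adjacent (a clique of size 4), so at least 4 colors are needed.
So 3 colors are not enough.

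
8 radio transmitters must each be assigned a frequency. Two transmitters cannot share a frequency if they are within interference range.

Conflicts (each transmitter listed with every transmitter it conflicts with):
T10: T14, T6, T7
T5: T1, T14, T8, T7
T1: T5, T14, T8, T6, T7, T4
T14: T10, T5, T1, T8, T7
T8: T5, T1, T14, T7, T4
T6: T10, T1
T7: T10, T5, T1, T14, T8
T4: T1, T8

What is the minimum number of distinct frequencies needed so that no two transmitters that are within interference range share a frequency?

5

T5, T1, T14, T8, T7 all conflict with each other, so at least 5 frequencies are needed.
5 frequencies suffice: frequency 1 → {T10, T1}; frequency 2 → {T14, T6, T4}; frequency 3 → {T7}; frequency 4 → {T8}; frequency 5 → {T5}. No two conflicting transmitters share a frequency.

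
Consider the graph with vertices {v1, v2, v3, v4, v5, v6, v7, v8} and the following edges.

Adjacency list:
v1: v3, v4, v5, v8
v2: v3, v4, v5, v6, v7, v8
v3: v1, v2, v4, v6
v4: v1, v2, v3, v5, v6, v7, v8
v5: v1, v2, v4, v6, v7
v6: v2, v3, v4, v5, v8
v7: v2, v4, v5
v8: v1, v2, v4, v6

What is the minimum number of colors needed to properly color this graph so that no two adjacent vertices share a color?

4

v2, v4, v6, v8 are pairwise adjacent (a clique of size 4), so at least 4 colors are needed.
One proper 4-coloring: v1=blue, v2=blue, v3=yellow, v4=red, v5=yellow, v6=green, v7=green, v8=yellow. Every edge joins two different colors.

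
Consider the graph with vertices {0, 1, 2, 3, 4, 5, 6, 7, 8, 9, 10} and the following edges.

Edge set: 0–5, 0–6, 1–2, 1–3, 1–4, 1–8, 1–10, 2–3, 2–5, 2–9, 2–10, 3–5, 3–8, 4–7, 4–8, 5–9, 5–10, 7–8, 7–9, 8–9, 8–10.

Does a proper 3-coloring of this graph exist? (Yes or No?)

Yes

The chromatic number is 3. 2, 5, 9 are mutually adjacent, so at least 3 colors are needed.
3 colors suffice: color red → {0, 2, 8}; color blue → {1, 5, 6, 7}; color green → {3, 4, 9, 10}.
That is already a proper 3-coloring.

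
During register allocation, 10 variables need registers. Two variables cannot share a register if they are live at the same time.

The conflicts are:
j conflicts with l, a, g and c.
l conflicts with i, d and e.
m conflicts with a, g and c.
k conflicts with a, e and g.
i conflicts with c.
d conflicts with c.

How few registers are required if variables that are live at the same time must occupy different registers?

3

The cycle k-g-j-l-e-k has odd length 5, so it cannot be 2-colored; at least 3 registers are needed.
3 registers suffice: j=1, l=2, m=1, k=1, a=2, i=1, d=1, e=3, g=2, c=2. No two conflicting variables share a register.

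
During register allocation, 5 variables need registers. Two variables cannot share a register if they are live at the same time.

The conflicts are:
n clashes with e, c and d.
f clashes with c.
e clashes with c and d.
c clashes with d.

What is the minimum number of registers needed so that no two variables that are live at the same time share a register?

4

n, e, c, d pairwise conflict, so at least 4 registers are needed.
A valid assignment using 4 registers: n=3, f=2, e=4, c=1, d=2. No two conflicting variables share a register.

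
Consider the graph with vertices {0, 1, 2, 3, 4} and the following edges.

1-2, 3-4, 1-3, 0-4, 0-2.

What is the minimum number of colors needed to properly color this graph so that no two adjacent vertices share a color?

The cycle 4-3-1-2-0-4 has odd length 5, so it cannot be 2-colored; at least 3 colors are needed.
3 colors suffice: color red → {0, 1}; color blue → {2, 3}; color green → {4}. Each edge has distinct colors on its endpoints.

3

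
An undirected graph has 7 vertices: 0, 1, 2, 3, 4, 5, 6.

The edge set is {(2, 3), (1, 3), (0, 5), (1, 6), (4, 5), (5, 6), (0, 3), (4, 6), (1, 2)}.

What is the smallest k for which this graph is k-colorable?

1, 2, 3 are pairwise adjacent, so at least 3 colors are needed.
3 colors suffice: color a → {1, 5}; color b → {3, 6}; color c → {0, 2, 4}. No two adjacent vertices share a color.

3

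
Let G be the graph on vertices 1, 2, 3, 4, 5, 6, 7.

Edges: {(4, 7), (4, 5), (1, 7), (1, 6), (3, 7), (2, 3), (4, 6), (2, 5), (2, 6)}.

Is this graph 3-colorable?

Yes

The chromatic number is 3. The cycle 7-4-5-2-3-7 has odd length 5, so it cannot be 2-colored; at least 3 colors are needed.
A valid assignment using 3 colors: 1=red, 2=red, 3=green, 4=red, 5=blue, 6=blue, 7=blue.
That is already a proper 3-coloring.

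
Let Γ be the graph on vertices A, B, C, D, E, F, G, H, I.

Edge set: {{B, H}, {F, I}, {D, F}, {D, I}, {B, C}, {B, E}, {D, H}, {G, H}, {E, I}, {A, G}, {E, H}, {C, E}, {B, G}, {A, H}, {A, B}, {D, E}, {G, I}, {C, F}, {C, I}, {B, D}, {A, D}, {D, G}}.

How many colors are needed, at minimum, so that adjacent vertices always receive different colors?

5

A, B, D, G, H form a clique, so at least 5 colors are needed.
5 colors suffice: A=5, B=2, C=1, D=1, E=3, F=3, G=3, H=4, I=2. No two adjacent vertices share a color.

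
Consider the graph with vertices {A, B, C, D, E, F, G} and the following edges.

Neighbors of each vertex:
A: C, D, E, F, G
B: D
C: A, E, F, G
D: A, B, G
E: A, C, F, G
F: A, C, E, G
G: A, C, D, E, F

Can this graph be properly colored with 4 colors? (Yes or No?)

No

A, C, E, F, G are mutually adjacent (a clique of size 5), so at least 5 colors are needed.
So 4 colors are not enough.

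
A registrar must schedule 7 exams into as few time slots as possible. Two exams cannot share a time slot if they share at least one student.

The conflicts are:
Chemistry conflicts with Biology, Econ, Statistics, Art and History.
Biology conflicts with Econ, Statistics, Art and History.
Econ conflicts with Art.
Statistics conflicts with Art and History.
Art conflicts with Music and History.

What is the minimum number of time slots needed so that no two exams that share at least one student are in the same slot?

Chemistry, Biology, Statistics, Art, History pairwise conflict, so at least 5 time slots are needed.
A valid assignment using 5 time slots: Chemistry=3, Biology=2, Econ=4, Statistics=5, Art=1, Music=2, History=4. Every pair that conflicts lands in different time slots.

5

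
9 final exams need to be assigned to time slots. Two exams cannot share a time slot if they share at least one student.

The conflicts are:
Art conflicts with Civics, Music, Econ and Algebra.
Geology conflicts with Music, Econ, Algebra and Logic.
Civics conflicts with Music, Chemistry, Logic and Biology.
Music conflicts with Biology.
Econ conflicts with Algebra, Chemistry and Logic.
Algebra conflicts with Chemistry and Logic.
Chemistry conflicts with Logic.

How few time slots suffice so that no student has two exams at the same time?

Econ, Algebra, Chemistry, Logic pairwise conflict, so at least 4 time slots are needed.
4 time slots suffice: time slot 1 → {Civics, Algebra}; time slot 2 → {Music, Logic}; time slot 3 → {Econ, Biology}; time slot 4 → {Art, Geology, Chemistry}. Every pair that conflicts lands in different time slots.

4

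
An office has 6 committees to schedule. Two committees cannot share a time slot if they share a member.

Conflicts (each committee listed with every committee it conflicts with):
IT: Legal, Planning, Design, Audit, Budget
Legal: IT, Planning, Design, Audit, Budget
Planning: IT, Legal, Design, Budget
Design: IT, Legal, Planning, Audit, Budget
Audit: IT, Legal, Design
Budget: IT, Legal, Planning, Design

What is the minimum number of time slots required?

5

IT, Legal, Planning, Design, Budget pairwise conflict, so at least 5 time slots are needed.
5 time slots suffice: IT=1, Legal=2, Planning=4, Design=3, Audit=4, Budget=5. No two conflicting committees share a time slot.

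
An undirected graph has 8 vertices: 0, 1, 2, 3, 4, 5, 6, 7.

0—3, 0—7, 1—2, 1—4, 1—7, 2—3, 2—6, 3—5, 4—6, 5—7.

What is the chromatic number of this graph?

The cycle 3-2-1-7-5-3 has odd length 5, so it cannot be 2-colored; at least 3 colors are needed.
3 colors suffice: color a → {1, 3, 6}; color b → {2, 4, 7}; color c → {0, 5}. Each edge has distinct colors on its endpoints.

3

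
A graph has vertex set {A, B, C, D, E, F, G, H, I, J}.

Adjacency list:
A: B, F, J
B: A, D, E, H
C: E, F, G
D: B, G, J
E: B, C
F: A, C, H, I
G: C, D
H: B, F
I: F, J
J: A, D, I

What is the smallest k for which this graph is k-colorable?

The cycle C-E-B-H-F-C has odd length 5, so it cannot be 2-colored; at least 3 colors are needed.
A valid assignment using 3 colors: A=blue, B=red, C=blue, D=blue, E=green, F=red, G=red, H=blue, I=blue, J=red. No two adjacent vertices share a color.

3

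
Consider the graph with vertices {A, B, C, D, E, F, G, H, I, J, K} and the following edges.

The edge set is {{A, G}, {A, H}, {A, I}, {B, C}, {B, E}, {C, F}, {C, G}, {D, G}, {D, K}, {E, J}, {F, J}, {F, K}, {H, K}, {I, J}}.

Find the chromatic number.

The cycle A-G-D-K-H-A has odd length 5, so it cannot be 2-colored; at least 3 colors are needed.
3 colors suffice: color red → {E, F, G, H, I}; color blue → {A, C, J, K}; color green → {B, D}. Every edge joins two different colors.

3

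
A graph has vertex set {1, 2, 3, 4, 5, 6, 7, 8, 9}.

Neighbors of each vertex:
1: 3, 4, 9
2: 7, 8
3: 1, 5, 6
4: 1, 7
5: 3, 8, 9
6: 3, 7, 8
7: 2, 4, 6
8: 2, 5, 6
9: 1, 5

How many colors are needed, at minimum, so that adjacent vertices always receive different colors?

The cycle 1-3-6-7-4-1 has odd length 5, so it cannot be 2-colored; at least 3 colors are needed.
3 colors suffice: 1=a, 2=a, 3=b, 4=c, 5=a, 6=a, 7=b, 8=b, 9=b. Each edge has distinct colors on its endpoints.

3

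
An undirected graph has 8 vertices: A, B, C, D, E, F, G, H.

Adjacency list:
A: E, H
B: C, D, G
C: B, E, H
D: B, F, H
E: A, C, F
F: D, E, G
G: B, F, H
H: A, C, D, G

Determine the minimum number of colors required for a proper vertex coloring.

3

The cycle D-H-A-E-F-D has odd length 5, so it cannot be 2-colored; at least 3 colors are needed.
A valid assignment using 3 colors: A=blue, B=red, C=blue, D=blue, E=green, F=red, G=blue, H=red. Every edge joins two different colors.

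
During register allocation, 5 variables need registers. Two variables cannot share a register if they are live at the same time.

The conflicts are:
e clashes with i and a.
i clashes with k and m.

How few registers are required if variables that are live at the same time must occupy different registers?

i and k conflict, so at least 2 registers are needed.
2 registers suffice: register 1 → {i, a}; register 2 → {e, k, m}. Each listed conflict is separated.

2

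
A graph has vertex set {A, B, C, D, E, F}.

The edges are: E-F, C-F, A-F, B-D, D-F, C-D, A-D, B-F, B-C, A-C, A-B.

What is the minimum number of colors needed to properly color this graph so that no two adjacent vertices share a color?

A, B, C, D, F are pairwise adjacent (a clique of size 5), so at least 5 colors are needed.
5 colors suffice: color 1 → {F}; color 2 → {B, E}; color 3 → {C}; color 4 → {A}; color 5 → {D}. No two adjacent vertices share a color.

5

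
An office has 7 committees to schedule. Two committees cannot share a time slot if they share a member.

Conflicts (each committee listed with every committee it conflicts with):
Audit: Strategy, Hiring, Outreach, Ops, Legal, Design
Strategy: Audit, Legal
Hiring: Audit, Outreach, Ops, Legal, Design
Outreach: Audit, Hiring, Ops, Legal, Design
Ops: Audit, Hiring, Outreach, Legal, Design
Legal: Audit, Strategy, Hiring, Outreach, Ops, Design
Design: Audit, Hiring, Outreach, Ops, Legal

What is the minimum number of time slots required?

Audit, Hiring, Outreach, Ops, Legal, Design all conflict with each other, so at least 6 time slots are needed.
6 time slots suffice: Audit=2, Strategy=3, Hiring=5, Outreach=6, Ops=3, Legal=1, Design=4. Each listed conflict is separated.

6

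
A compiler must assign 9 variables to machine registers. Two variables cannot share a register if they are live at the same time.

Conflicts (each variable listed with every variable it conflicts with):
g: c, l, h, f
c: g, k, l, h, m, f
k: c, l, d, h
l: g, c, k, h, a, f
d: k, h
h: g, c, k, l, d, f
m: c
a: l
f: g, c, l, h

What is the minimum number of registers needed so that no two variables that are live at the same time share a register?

g, c, l, h, f pairwise conflict, so at least 5 registers are needed.
A valid assignment using 5 registers: g=5, c=2, k=4, l=3, d=2, h=1, m=1, a=1, f=4. Every pair that conflicts lands in different registers.

5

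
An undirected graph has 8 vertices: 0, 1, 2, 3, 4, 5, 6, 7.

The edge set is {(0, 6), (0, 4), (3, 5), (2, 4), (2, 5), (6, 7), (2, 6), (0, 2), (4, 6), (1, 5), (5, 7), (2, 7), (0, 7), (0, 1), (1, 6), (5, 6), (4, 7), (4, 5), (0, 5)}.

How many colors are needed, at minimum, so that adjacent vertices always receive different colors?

0, 2, 4, 5, 6, 7 are mutually adjacent (a clique of size 6), so at least 6 colors are needed.
6 colors suffice: color a → {5}; color b → {0, 3}; color c → {6}; color d → {1, 4}; color e → {7}; color f → {2}. Each edge has distinct colors on its endpoints.

6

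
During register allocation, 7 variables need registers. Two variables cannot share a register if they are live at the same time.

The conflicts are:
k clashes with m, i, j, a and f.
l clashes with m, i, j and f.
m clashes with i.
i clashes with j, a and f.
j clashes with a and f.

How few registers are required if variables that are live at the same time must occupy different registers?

4

l, i, j, f are mutually in conflict, so at least 4 registers are needed.
4 registers suffice: register 1 → {i}; register 2 → {m, j}; register 3 → {k, l}; register 4 → {a, f}. Each listed conflict is separated.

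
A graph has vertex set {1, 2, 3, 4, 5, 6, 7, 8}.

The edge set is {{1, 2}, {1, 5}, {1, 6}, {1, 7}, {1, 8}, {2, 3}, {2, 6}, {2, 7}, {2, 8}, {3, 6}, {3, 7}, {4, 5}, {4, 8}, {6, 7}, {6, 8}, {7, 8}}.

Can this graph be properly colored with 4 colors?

1, 2, 6, 7, 8 form a clique, so at least 5 colors are needed.
So 4 colors are not enough.

No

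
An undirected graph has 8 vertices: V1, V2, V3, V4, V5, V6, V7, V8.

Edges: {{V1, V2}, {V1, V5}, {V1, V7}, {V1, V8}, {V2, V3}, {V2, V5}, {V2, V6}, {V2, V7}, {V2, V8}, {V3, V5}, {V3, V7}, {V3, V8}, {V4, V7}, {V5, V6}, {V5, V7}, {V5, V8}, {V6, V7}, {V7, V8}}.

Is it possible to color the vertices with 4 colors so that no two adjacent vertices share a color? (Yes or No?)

No

V2, V3, V5, V7, V8 form a clique, so at least 5 colors are needed.
So 4 colors are not enough.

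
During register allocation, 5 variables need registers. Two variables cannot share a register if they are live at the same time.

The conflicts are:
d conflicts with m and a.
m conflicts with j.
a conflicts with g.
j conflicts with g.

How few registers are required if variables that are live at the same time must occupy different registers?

3

The cycle m-d-a-g-j-m has odd length 5, so it cannot be 2-colored; at least 3 registers are needed.
3 registers suffice: register 1 → {a, j}; register 2 → {d, g}; register 3 → {m}. Each listed conflict is separated.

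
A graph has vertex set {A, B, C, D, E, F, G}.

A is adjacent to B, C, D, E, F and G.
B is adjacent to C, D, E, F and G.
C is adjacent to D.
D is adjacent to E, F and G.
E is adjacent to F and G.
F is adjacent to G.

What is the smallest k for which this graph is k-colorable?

A, B, D, E, F, G are pairwise adjacent (a clique of size 6), so at least 6 colors are needed.
6 colors suffice: color 1 → {D}; color 2 → {B}; color 3 → {A}; color 4 → {C, F}; color 5 → {E}; color 6 → {G}. No two adjacent vertices share a color.

6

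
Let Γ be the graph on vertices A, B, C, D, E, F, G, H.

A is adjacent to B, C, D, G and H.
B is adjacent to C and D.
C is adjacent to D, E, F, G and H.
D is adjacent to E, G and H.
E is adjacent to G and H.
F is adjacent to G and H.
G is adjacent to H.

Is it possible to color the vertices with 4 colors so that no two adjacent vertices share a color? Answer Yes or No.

A, C, D, G, H are pairwise adjacent (a clique of size 5), so at least 5 colors are needed.
So 4 colors are not enough.

No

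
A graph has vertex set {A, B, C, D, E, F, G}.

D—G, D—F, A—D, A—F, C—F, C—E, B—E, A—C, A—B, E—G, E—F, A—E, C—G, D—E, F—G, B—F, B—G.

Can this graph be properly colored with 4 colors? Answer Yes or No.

Yes

The chromatic number is 4. A, D, E, F form a clique, so at least 4 colors are needed.
4 colors suffice: color 1 → {E}; color 2 → {F}; color 3 → {A, G}; color 4 → {B, C, D}.
That is already a proper 4-coloring.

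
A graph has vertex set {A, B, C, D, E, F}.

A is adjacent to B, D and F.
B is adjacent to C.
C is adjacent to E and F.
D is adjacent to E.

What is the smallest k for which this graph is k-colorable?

The cycle A-F-C-E-D-A has odd length 5, so it cannot be 2-colored; at least 3 colors are needed.
3 colors suffice: color 1 → {A, C}; color 2 → {B, E, F}; color 3 → {D}. Each edge has distinct colors on its endpoints.

3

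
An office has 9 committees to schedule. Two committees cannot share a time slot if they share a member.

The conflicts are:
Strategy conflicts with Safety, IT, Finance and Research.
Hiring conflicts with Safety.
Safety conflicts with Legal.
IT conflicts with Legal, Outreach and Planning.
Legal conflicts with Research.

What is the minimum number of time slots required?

2

IT and Planning conflict, so at least 2 time slots are needed.
2 time slots suffice: time slot 1 → {Safety, IT, Finance, Research}; time slot 2 → {Strategy, Hiring, Legal, Outreach, Planning}. Every pair that conflicts lands in different time slots.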